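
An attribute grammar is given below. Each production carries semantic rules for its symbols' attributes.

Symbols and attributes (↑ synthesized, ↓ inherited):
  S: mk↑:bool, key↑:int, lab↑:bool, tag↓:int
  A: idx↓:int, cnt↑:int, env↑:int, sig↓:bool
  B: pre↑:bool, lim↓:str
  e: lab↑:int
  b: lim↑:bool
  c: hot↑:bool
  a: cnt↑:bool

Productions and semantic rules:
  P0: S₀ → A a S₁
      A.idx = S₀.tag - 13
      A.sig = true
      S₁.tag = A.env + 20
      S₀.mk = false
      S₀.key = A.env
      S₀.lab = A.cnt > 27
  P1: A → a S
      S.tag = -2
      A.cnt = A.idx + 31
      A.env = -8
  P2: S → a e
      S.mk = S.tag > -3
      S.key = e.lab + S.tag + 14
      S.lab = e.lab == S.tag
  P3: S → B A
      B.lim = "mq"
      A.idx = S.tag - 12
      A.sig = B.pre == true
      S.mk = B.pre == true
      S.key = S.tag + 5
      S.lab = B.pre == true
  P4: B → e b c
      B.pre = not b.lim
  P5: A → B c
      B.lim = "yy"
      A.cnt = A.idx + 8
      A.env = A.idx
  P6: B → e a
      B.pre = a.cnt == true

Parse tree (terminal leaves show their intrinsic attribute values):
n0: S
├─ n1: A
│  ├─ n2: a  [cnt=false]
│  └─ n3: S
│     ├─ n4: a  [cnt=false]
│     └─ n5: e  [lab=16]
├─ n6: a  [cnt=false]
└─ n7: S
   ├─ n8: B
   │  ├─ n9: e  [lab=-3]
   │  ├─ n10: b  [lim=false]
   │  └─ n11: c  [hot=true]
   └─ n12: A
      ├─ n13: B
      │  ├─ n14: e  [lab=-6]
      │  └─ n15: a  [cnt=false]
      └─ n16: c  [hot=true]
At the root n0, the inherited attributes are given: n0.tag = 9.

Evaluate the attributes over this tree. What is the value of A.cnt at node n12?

8

1. n0.tag = 9  [given at root]
2. n1.idx = -4  [S₀.tag - 13]
3. n1.sig = true  [true]
4. n2.cnt = false  [terminal]
5. n3.tag = -2  [-2]
6. n4.cnt = false  [terminal]
7. n5.lab = 16  [terminal]
8. n3.mk = true  [S.tag > -3]
9. n3.key = 28  [e.lab + S.tag + 14]
10. n3.lab = false  [e.lab == S.tag]
11. n1.cnt = 27  [A.idx + 31]
12. n1.env = -8  [-8]
13. n6.cnt = false  [terminal]
14. n7.tag = 12  [A.env + 20]
15. n8.lim = "mq"  ["mq"]
16. n9.lab = -3  [terminal]
17. n10.lim = false  [terminal]
18. n11.hot = true  [terminal]
19. n8.pre = true  [not b.lim]
20. n12.idx = 0  [S.tag - 12]
21. n12.sig = true  [B.pre == true]
22. n13.lim = "yy"  ["yy"]
23. n14.lab = -6  [terminal]
24. n15.cnt = false  [terminal]
25. n13.pre = false  [a.cnt == true]
26. n16.hot = true  [terminal]
27. n12.cnt = 8  [A.idx + 8]
28. n12.env = 0  [A.idx]
29. n7.mk = true  [B.pre == true]
30. n7.key = 17  [S.tag + 5]
31. n7.lab = true  [B.pre == true]
32. n0.mk = false  [false]
33. n0.key = -8  [A.env]
34. n0.lab = false  [A.cnt > 27]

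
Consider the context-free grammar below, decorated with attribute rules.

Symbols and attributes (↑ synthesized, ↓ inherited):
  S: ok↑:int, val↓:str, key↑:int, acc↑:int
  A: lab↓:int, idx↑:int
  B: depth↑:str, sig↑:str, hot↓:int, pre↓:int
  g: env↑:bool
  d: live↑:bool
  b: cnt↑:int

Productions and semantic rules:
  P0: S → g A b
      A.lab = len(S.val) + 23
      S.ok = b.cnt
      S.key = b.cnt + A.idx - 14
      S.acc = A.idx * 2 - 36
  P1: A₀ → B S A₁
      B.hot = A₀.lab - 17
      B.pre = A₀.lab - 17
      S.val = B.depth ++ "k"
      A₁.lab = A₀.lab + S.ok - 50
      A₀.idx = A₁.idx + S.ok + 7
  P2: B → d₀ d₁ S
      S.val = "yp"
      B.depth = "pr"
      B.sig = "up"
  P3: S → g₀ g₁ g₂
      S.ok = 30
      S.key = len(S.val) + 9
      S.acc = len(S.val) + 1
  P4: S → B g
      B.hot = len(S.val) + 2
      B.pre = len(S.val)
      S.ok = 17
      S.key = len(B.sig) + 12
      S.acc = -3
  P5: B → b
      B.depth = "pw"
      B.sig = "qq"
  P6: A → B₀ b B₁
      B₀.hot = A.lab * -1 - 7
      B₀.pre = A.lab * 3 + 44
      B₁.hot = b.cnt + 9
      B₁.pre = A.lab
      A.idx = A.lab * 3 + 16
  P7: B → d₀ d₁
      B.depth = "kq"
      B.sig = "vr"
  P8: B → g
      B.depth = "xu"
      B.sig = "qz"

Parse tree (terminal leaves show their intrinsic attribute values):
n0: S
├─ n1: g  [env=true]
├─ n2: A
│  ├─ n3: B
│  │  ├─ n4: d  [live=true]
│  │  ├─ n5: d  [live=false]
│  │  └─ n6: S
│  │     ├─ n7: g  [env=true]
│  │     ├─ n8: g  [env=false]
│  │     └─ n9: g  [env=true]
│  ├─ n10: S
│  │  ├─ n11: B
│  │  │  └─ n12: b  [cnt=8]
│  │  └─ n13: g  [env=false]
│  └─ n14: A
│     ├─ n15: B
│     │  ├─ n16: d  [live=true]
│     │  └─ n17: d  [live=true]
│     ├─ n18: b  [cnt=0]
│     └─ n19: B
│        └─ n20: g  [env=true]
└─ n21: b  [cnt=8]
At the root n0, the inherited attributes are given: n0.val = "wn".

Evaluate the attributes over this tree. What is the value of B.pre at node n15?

20

1. n0.val = "wn"  [given at root]
2. n1.env = true  [terminal]
3. n2.lab = 25  [len(S.val) + 23]
4. n3.hot = 8  [A₀.lab - 17]
5. n3.pre = 8  [A₀.lab - 17]
6. n4.live = true  [terminal]
7. n5.live = false  [terminal]
8. n6.val = "yp"  ["yp"]
9. n7.env = true  [terminal]
10. n8.env = false  [terminal]
11. n9.env = true  [terminal]
12. n6.ok = 30  [30]
13. n6.key = 11  [len(S.val) + 9]
14. n6.acc = 3  [len(S.val) + 1]
15. n3.depth = "pr"  ["pr"]
16. n3.sig = "up"  ["up"]
17. n10.val = "prk"  [B.depth ++ "k"]
18. n11.hot = 5  [len(S.val) + 2]
19. n11.pre = 3  [len(S.val)]
20. n12.cnt = 8  [terminal]
21. n11.depth = "pw"  ["pw"]
22. n11.sig = "qq"  ["qq"]
23. n13.env = false  [terminal]
24. n10.ok = 17  [17]
25. n10.key = 14  [len(B.sig) + 12]
26. n10.acc = -3  [-3]
27. n14.lab = -8  [A₀.lab + S.ok - 50]
28. n15.hot = 1  [A.lab * -1 - 7]
29. n15.pre = 20  [A.lab * 3 + 44]
30. n16.live = true  [terminal]
31. n17.live = true  [terminal]
32. n15.depth = "kq"  ["kq"]
33. n15.sig = "vr"  ["vr"]
34. n18.cnt = 0  [terminal]
35. n19.hot = 9  [b.cnt + 9]
36. n19.pre = -8  [A.lab]
37. n20.env = true  [terminal]
38. n19.depth = "xu"  ["xu"]
39. n19.sig = "qz"  ["qz"]
40. n14.idx = -8  [A.lab * 3 + 16]
41. n2.idx = 16  [A₁.idx + S.ok + 7]
42. n21.cnt = 8  [terminal]
43. n0.ok = 8  [b.cnt]
44. n0.key = 10  [b.cnt + A.idx - 14]
45. n0.acc = -4  [A.idx * 2 - 36]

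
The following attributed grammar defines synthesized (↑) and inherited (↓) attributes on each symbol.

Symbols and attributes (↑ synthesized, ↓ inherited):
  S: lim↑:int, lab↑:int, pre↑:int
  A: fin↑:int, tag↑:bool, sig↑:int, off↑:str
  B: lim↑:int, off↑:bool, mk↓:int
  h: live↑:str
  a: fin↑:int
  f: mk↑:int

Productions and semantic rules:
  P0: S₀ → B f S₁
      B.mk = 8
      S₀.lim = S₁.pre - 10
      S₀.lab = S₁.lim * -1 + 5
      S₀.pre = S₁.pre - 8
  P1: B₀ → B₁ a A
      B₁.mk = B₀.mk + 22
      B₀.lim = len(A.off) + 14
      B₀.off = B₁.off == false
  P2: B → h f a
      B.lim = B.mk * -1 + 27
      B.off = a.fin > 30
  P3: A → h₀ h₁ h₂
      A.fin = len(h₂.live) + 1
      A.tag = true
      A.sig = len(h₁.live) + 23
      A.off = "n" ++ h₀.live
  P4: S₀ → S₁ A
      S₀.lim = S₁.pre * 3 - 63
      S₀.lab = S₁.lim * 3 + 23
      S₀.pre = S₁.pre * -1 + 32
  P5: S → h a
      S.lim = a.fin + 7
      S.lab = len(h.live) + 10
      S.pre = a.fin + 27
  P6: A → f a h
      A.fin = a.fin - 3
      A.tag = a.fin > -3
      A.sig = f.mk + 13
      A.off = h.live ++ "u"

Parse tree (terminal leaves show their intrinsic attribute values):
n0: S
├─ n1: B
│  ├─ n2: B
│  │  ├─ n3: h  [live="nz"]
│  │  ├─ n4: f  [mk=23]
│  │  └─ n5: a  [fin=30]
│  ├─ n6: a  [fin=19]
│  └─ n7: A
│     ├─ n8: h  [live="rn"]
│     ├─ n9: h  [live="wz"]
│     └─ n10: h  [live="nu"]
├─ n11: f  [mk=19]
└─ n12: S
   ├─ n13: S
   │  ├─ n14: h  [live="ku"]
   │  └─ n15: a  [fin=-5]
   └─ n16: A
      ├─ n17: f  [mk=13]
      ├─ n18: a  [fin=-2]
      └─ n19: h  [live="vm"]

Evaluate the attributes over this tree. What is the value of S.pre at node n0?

1. n1.mk = 8  [8]
2. n2.mk = 30  [B₀.mk + 22]
3. n3.live = "nz"  [terminal]
4. n4.mk = 23  [terminal]
5. n5.fin = 30  [terminal]
6. n2.lim = -3  [B.mk * -1 + 27]
7. n2.off = false  [a.fin > 30]
8. n6.fin = 19  [terminal]
9. n8.live = "rn"  [terminal]
10. n9.live = "wz"  [terminal]
11. n10.live = "nu"  [terminal]
12. n7.fin = 3  [len(h₂.live) + 1]
13. n7.tag = true  [true]
14. n7.sig = 25  [len(h₁.live) + 23]
15. n7.off = "nrn"  ["n" ++ h₀.live]
16. n1.lim = 17  [len(A.off) + 14]
17. n1.off = true  [B₁.off == false]
18. n11.mk = 19  [terminal]
19. n14.live = "ku"  [terminal]
20. n15.fin = -5  [terminal]
21. n13.lim = 2  [a.fin + 7]
22. n13.lab = 12  [len(h.live) + 10]
23. n13.pre = 22  [a.fin + 27]
24. n17.mk = 13  [terminal]
25. n18.fin = -2  [terminal]
26. n19.live = "vm"  [terminal]
27. n16.fin = -5  [a.fin - 3]
28. n16.tag = true  [a.fin > -3]
29. n16.sig = 26  [f.mk + 13]
30. n16.off = "vmu"  [h.live ++ "u"]
31. n12.lim = 3  [S₁.pre * 3 - 63]
32. n12.lab = 29  [S₁.lim * 3 + 23]
33. n12.pre = 10  [S₁.pre * -1 + 32]
34. n0.lim = 0  [S₁.pre - 10]
35. n0.lab = 2  [S₁.lim * -1 + 5]
36. n0.pre = 2  [S₁.pre - 8]

2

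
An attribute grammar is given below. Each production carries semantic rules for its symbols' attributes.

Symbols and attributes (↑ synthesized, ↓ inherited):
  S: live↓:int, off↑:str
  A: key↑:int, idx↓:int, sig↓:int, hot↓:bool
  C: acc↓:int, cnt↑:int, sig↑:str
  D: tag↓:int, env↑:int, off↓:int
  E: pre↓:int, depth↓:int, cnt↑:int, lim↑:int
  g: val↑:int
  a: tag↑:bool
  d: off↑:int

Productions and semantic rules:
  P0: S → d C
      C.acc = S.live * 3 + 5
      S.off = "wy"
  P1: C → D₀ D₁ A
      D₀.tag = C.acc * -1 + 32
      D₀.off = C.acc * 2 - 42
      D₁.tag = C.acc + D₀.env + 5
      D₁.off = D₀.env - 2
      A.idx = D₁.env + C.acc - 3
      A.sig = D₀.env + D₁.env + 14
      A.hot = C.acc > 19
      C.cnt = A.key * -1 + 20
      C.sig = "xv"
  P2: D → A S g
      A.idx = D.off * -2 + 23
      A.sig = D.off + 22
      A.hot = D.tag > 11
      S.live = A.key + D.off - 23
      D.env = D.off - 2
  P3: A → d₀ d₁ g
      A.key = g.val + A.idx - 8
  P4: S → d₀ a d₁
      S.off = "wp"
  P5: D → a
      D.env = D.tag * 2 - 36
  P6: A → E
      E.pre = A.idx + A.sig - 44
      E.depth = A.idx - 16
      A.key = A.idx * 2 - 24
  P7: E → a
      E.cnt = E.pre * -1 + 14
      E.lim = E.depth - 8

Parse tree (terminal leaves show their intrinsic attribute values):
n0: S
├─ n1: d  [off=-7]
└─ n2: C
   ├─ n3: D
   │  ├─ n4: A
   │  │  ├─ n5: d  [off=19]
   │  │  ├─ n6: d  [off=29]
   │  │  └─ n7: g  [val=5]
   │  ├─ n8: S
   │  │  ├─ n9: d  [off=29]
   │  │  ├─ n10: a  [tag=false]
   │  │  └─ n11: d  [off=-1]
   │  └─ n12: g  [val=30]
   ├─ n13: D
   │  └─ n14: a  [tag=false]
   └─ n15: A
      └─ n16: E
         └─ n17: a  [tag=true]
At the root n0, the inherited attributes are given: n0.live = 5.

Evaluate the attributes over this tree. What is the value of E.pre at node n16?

-5

1. n0.live = 5  [given at root]
2. n1.off = -7  [terminal]
3. n2.acc = 20  [S.live * 3 + 5]
4. n3.tag = 12  [C.acc * -1 + 32]
5. n3.off = -2  [C.acc * 2 - 42]
6. n4.idx = 27  [D.off * -2 + 23]
7. n4.sig = 20  [D.off + 22]
8. n4.hot = true  [D.tag > 11]
9. n5.off = 19  [terminal]
10. n6.off = 29  [terminal]
11. n7.val = 5  [terminal]
12. n4.key = 24  [g.val + A.idx - 8]
13. n8.live = -1  [A.key + D.off - 23]
14. n9.off = 29  [terminal]
15. n10.tag = false  [terminal]
16. n11.off = -1  [terminal]
17. n8.off = "wp"  ["wp"]
18. n12.val = 30  [terminal]
19. n3.env = -4  [D.off - 2]
20. n13.tag = 21  [C.acc + D₀.env + 5]
21. n13.off = -6  [D₀.env - 2]
22. n14.tag = false  [terminal]
23. n13.env = 6  [D.tag * 2 - 36]
24. n15.idx = 23  [D₁.env + C.acc - 3]
25. n15.sig = 16  [D₀.env + D₁.env + 14]
26. n15.hot = true  [C.acc > 19]
27. n16.pre = -5  [A.idx + A.sig - 44]
28. n16.depth = 7  [A.idx - 16]
29. n17.tag = true  [terminal]
30. n16.cnt = 19  [E.pre * -1 + 14]
31. n16.lim = -1  [E.depth - 8]
32. n15.key = 22  [A.idx * 2 - 24]
33. n2.cnt = -2  [A.key * -1 + 20]
34. n2.sig = "xv"  ["xv"]
35. n0.off = "wy"  ["wy"]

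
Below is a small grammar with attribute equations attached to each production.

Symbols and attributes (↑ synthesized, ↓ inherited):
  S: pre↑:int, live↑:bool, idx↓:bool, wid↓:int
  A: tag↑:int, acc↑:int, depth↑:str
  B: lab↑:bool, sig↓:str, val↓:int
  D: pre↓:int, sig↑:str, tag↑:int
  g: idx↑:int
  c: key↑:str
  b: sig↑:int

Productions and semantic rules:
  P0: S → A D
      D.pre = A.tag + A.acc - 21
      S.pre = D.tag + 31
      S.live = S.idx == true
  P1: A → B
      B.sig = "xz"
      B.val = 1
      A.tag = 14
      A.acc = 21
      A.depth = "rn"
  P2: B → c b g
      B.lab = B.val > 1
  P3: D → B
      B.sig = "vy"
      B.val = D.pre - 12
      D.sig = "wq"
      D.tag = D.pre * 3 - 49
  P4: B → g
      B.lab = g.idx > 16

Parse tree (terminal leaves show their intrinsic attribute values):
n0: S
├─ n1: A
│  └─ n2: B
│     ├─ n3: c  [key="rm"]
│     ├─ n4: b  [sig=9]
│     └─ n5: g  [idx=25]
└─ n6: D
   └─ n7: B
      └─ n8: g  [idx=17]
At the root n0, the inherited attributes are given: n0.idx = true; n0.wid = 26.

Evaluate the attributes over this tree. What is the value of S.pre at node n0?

1. n0.idx = true  [given at root]
2. n0.wid = 26  [given at root]
3. n2.sig = "xz"  ["xz"]
4. n2.val = 1  [1]
5. n3.key = "rm"  [terminal]
6. n4.sig = 9  [terminal]
7. n5.idx = 25  [terminal]
8. n2.lab = false  [B.val > 1]
9. n1.tag = 14  [14]
10. n1.acc = 21  [21]
11. n1.depth = "rn"  ["rn"]
12. n6.pre = 14  [A.tag + A.acc - 21]
13. n7.sig = "vy"  ["vy"]
14. n7.val = 2  [D.pre - 12]
15. n8.idx = 17  [terminal]
16. n7.lab = true  [g.idx > 16]
17. n6.sig = "wq"  ["wq"]
18. n6.tag = -7  [D.pre * 3 - 49]
19. n0.pre = 24  [D.tag + 31]
20. n0.live = true  [S.idx == true]

24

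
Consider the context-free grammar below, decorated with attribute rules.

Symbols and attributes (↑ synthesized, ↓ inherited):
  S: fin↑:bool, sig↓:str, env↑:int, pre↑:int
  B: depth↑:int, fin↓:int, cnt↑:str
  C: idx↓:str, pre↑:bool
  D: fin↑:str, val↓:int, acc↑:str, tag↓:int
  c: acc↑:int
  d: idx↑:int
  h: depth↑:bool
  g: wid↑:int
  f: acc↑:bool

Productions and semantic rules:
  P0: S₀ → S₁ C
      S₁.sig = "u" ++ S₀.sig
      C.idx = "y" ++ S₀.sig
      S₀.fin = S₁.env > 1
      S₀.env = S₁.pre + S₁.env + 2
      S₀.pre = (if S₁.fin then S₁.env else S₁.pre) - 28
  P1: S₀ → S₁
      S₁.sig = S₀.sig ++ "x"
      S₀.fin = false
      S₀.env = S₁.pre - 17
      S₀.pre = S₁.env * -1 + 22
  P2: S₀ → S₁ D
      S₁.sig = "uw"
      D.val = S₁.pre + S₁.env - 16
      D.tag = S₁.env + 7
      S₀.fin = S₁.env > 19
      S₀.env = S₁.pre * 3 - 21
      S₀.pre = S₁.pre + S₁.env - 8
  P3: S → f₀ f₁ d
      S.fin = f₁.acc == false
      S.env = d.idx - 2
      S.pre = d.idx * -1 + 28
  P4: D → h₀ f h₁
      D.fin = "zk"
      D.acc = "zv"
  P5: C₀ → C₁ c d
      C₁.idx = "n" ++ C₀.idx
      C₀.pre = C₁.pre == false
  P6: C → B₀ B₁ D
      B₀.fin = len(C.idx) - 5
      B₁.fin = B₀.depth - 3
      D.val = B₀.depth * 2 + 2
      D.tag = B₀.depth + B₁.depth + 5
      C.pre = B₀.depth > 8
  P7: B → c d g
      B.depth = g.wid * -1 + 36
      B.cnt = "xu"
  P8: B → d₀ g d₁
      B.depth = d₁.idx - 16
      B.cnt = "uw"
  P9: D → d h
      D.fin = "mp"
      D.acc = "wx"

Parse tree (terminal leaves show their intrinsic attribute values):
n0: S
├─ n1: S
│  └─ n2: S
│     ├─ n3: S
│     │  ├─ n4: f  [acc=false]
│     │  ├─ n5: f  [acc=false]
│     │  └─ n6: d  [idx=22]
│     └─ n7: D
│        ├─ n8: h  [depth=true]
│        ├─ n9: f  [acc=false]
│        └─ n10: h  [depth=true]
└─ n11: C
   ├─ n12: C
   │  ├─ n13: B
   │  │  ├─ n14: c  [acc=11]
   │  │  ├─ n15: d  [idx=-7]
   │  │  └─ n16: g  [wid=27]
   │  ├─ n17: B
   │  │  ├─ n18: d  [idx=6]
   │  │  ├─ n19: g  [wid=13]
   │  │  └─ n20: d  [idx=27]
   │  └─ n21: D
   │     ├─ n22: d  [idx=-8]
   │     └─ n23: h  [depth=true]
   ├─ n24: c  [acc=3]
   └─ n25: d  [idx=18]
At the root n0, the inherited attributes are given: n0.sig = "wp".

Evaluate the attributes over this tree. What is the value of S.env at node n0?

1. n0.sig = "wp"  [given at root]
2. n1.sig = "uwp"  ["u" ++ S₀.sig]
3. n2.sig = "uwpx"  [S₀.sig ++ "x"]
4. n3.sig = "uw"  ["uw"]
5. n4.acc = false  [terminal]
6. n5.acc = false  [terminal]
7. n6.idx = 22  [terminal]
8. n3.fin = true  [f₁.acc == false]
9. n3.env = 20  [d.idx - 2]
10. n3.pre = 6  [d.idx * -1 + 28]
11. n7.val = 10  [S₁.pre + S₁.env - 16]
12. n7.tag = 27  [S₁.env + 7]
13. n8.depth = true  [terminal]
14. n9.acc = false  [terminal]
15. n10.depth = true  [terminal]
16. n7.fin = "zk"  ["zk"]
17. n7.acc = "zv"  ["zv"]
18. n2.fin = true  [S₁.env > 19]
19. n2.env = -3  [S₁.pre * 3 - 21]
20. n2.pre = 18  [S₁.pre + S₁.env - 8]
21. n1.fin = false  [false]
22. n1.env = 1  [S₁.pre - 17]
23. n1.pre = 25  [S₁.env * -1 + 22]
24. n11.idx = "ywp"  ["y" ++ S₀.sig]
25. n12.idx = "nywp"  ["n" ++ C₀.idx]
26. n13.fin = -1  [len(C.idx) - 5]
27. n14.acc = 11  [terminal]
28. n15.idx = -7  [terminal]
29. n16.wid = 27  [terminal]
30. n13.depth = 9  [g.wid * -1 + 36]
31. n13.cnt = "xu"  ["xu"]
32. n17.fin = 6  [B₀.depth - 3]
33. n18.idx = 6  [terminal]
34. n19.wid = 13  [terminal]
35. n20.idx = 27  [terminal]
36. n17.depth = 11  [d₁.idx - 16]
37. n17.cnt = "uw"  ["uw"]
38. n21.val = 20  [B₀.depth * 2 + 2]
39. n21.tag = 25  [B₀.depth + B₁.depth + 5]
40. n22.idx = -8  [terminal]
41. n23.depth = true  [terminal]
42. n21.fin = "mp"  ["mp"]
43. n21.acc = "wx"  ["wx"]
44. n12.pre = true  [B₀.depth > 8]
45. n24.acc = 3  [terminal]
46. n25.idx = 18  [terminal]
47. n11.pre = false  [C₁.pre == false]
48. n0.fin = false  [S₁.env > 1]
49. n0.env = 28  [S₁.pre + S₁.env + 2]
50. n0.pre = -3  [(if S₁.fin then S₁.env else S₁.pre) - 28]

28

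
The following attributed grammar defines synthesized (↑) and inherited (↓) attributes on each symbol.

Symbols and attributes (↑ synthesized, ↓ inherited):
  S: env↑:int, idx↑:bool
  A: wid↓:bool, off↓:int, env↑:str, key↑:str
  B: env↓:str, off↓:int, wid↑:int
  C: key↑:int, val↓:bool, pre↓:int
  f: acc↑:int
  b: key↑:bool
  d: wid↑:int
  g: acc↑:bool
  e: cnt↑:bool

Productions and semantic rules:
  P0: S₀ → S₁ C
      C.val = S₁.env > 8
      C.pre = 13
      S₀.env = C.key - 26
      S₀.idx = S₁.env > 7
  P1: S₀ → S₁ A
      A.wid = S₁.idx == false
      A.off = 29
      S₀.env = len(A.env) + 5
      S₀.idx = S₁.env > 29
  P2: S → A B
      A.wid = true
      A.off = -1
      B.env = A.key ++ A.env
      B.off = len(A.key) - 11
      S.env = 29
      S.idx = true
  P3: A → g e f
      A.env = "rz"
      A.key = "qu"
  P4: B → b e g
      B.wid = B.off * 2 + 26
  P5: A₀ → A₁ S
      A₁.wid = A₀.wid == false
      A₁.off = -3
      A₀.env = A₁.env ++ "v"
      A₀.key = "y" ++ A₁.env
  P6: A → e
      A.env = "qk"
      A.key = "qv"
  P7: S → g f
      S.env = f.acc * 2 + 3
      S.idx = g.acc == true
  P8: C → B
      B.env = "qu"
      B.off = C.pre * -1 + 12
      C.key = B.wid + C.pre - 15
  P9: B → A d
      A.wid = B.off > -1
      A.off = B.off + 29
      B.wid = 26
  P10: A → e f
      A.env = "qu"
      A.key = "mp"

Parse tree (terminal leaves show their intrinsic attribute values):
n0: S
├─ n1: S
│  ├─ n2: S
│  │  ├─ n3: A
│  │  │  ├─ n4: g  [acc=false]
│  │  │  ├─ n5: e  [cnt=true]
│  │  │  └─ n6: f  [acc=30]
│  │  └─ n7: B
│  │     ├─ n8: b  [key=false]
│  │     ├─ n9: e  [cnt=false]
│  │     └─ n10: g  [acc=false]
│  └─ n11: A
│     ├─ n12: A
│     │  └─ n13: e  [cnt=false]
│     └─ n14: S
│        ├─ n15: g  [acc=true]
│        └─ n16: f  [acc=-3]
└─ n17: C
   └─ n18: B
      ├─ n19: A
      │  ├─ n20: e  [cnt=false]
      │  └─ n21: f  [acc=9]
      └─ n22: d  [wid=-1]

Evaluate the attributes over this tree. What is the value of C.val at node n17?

1. n3.wid = true  [true]
2. n3.off = -1  [-1]
3. n4.acc = false  [terminal]
4. n5.cnt = true  [terminal]
5. n6.acc = 30  [terminal]
6. n3.env = "rz"  ["rz"]
7. n3.key = "qu"  ["qu"]
8. n7.env = "qurz"  [A.key ++ A.env]
9. n7.off = -9  [len(A.key) - 11]
10. n8.key = false  [terminal]
11. n9.cnt = false  [terminal]
12. n10.acc = false  [terminal]
13. n7.wid = 8  [B.off * 2 + 26]
14. n2.env = 29  [29]
15. n2.idx = true  [true]
16. n11.wid = false  [S₁.idx == false]
17. n11.off = 29  [29]
18. n12.wid = true  [A₀.wid == false]
19. n12.off = -3  [-3]
20. n13.cnt = false  [terminal]
21. n12.env = "qk"  ["qk"]
22. n12.key = "qv"  ["qv"]
23. n15.acc = true  [terminal]
24. n16.acc = -3  [terminal]
25. n14.env = -3  [f.acc * 2 + 3]
26. n14.idx = true  [g.acc == true]
27. n11.env = "qkv"  [A₁.env ++ "v"]
28. n11.key = "yqk"  ["y" ++ A₁.env]
29. n1.env = 8  [len(A.env) + 5]
30. n1.idx = false  [S₁.env > 29]
31. n17.val = false  [S₁.env > 8]
32. n17.pre = 13  [13]
33. n18.env = "qu"  ["qu"]
34. n18.off = -1  [C.pre * -1 + 12]
35. n19.wid = false  [B.off > -1]
36. n19.off = 28  [B.off + 29]
37. n20.cnt = false  [terminal]
38. n21.acc = 9  [terminal]
39. n19.env = "qu"  ["qu"]
40. n19.key = "mp"  ["mp"]
41. n22.wid = -1  [terminal]
42. n18.wid = 26  [26]
43. n17.key = 24  [B.wid + C.pre - 15]
44. n0.env = -2  [C.key - 26]
45. n0.idx = true  [S₁.env > 7]

false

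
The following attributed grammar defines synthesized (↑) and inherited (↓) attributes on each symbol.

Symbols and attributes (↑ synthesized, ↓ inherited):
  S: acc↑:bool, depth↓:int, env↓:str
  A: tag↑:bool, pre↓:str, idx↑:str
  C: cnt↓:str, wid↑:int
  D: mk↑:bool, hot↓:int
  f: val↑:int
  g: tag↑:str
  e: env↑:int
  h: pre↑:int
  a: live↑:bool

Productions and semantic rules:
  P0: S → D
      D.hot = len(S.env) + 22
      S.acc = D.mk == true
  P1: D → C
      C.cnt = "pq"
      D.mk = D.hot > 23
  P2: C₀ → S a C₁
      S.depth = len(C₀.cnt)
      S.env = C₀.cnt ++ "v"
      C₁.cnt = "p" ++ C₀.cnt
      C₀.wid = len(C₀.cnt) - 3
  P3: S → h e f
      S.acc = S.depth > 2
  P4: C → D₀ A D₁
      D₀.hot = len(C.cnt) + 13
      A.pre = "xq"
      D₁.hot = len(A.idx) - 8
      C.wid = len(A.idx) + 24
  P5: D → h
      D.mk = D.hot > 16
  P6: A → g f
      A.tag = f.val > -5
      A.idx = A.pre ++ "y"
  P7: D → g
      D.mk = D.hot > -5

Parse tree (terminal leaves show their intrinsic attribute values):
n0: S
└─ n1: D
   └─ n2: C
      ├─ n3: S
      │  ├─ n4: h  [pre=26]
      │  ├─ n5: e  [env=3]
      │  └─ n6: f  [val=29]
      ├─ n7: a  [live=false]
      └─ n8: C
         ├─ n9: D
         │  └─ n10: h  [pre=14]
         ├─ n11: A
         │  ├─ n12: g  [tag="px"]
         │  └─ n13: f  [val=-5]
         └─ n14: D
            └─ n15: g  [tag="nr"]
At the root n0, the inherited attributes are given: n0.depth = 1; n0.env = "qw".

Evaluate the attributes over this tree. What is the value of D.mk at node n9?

1. n0.depth = 1  [given at root]
2. n0.env = "qw"  [given at root]
3. n1.hot = 24  [len(S.env) + 22]
4. n2.cnt = "pq"  ["pq"]
5. n3.depth = 2  [len(C₀.cnt)]
6. n3.env = "pqv"  [C₀.cnt ++ "v"]
7. n4.pre = 26  [terminal]
8. n5.env = 3  [terminal]
9. n6.val = 29  [terminal]
10. n3.acc = false  [S.depth > 2]
11. n7.live = false  [terminal]
12. n8.cnt = "ppq"  ["p" ++ C₀.cnt]
13. n9.hot = 16  [len(C.cnt) + 13]
14. n10.pre = 14  [terminal]
15. n9.mk = false  [D.hot > 16]
16. n11.pre = "xq"  ["xq"]
17. n12.tag = "px"  [terminal]
18. n13.val = -5  [terminal]
19. n11.tag = false  [f.val > -5]
20. n11.idx = "xqy"  [A.pre ++ "y"]
21. n14.hot = -5  [len(A.idx) - 8]
22. n15.tag = "nr"  [terminal]
23. n14.mk = false  [D.hot > -5]
24. n8.wid = 27  [len(A.idx) + 24]
25. n2.wid = -1  [len(C₀.cnt) - 3]
26. n1.mk = true  [D.hot > 23]
27. n0.acc = true  [D.mk == true]

false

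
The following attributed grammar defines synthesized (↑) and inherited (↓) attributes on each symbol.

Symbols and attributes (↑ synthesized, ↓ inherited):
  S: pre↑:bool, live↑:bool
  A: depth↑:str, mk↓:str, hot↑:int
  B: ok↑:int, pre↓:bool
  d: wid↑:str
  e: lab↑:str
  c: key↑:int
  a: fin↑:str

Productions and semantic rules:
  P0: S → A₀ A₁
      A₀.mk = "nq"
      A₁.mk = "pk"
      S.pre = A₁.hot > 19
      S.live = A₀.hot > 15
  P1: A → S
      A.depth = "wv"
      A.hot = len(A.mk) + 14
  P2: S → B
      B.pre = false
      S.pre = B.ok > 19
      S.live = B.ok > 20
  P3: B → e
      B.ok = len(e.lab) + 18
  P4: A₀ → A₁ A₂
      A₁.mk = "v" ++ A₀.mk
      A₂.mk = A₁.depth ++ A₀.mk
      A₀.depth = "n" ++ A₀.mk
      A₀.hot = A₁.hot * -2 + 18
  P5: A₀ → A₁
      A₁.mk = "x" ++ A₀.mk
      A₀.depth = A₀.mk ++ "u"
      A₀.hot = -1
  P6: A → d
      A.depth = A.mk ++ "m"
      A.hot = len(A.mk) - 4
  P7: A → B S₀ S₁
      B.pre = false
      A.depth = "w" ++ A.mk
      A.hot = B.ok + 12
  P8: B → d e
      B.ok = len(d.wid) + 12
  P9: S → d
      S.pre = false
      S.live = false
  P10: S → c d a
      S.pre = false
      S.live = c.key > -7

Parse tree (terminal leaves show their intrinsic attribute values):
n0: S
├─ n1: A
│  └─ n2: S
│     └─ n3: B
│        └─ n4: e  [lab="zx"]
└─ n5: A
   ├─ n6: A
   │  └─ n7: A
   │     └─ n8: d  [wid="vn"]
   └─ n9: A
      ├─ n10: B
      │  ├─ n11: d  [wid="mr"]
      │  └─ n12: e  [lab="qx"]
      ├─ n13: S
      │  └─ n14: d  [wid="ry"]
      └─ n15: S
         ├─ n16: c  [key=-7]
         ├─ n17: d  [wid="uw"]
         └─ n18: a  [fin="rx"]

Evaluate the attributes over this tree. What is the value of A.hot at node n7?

0

1. n1.mk = "nq"  ["nq"]
2. n3.pre = false  [false]
3. n4.lab = "zx"  [terminal]
4. n3.ok = 20  [len(e.lab) + 18]
5. n2.pre = true  [B.ok > 19]
6. n2.live = false  [B.ok > 20]
7. n1.depth = "wv"  ["wv"]
8. n1.hot = 16  [len(A.mk) + 14]
9. n5.mk = "pk"  ["pk"]
10. n6.mk = "vpk"  ["v" ++ A₀.mk]
11. n7.mk = "xvpk"  ["x" ++ A₀.mk]
12. n8.wid = "vn"  [terminal]
13. n7.depth = "xvpkm"  [A.mk ++ "m"]
14. n7.hot = 0  [len(A.mk) - 4]
15. n6.depth = "vpku"  [A₀.mk ++ "u"]
16. n6.hot = -1  [-1]
17. n9.mk = "vpkupk"  [A₁.depth ++ A₀.mk]
18. n10.pre = false  [false]
19. n11.wid = "mr"  [terminal]
20. n12.lab = "qx"  [terminal]
21. n10.ok = 14  [len(d.wid) + 12]
22. n14.wid = "ry"  [terminal]
23. n13.pre = false  [false]
24. n13.live = false  [false]
25. n16.key = -7  [terminal]
26. n17.wid = "uw"  [terminal]
27. n18.fin = "rx"  [terminal]
28. n15.pre = false  [false]
29. n15.live = false  [c.key > -7]
30. n9.depth = "wvpkupk"  ["w" ++ A.mk]
31. n9.hot = 26  [B.ok + 12]
32. n5.depth = "npk"  ["n" ++ A₀.mk]
33. n5.hot = 20  [A₁.hot * -2 + 18]
34. n0.pre = true  [A₁.hot > 19]
35. n0.live = true  [A₀.hot > 15]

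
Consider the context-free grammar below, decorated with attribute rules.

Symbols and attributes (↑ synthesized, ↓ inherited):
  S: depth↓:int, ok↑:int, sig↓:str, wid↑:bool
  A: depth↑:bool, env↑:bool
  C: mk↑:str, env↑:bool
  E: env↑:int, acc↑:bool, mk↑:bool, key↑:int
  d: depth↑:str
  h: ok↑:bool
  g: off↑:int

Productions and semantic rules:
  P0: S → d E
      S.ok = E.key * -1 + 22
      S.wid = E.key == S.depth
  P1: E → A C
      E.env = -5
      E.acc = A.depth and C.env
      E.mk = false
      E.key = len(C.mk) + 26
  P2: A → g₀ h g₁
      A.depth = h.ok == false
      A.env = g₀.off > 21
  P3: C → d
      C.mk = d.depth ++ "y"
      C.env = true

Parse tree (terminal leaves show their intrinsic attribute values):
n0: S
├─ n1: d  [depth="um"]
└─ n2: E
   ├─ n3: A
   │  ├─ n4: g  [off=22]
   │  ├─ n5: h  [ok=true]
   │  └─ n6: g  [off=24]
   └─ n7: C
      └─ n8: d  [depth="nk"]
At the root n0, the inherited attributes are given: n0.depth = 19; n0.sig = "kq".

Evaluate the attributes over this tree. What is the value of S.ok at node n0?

-7

1. n0.depth = 19  [given at root]
2. n0.sig = "kq"  [given at root]
3. n1.depth = "um"  [terminal]
4. n4.off = 22  [terminal]
5. n5.ok = true  [terminal]
6. n6.off = 24  [terminal]
7. n3.depth = false  [h.ok == false]
8. n3.env = true  [g₀.off > 21]
9. n8.depth = "nk"  [terminal]
10. n7.mk = "nky"  [d.depth ++ "y"]
11. n7.env = true  [true]
12. n2.env = -5  [-5]
13. n2.acc = false  [A.depth and C.env]
14. n2.mk = false  [false]
15. n2.key = 29  [len(C.mk) + 26]
16. n0.ok = -7  [E.key * -1 + 22]
17. n0.wid = false  [E.key == S.depth]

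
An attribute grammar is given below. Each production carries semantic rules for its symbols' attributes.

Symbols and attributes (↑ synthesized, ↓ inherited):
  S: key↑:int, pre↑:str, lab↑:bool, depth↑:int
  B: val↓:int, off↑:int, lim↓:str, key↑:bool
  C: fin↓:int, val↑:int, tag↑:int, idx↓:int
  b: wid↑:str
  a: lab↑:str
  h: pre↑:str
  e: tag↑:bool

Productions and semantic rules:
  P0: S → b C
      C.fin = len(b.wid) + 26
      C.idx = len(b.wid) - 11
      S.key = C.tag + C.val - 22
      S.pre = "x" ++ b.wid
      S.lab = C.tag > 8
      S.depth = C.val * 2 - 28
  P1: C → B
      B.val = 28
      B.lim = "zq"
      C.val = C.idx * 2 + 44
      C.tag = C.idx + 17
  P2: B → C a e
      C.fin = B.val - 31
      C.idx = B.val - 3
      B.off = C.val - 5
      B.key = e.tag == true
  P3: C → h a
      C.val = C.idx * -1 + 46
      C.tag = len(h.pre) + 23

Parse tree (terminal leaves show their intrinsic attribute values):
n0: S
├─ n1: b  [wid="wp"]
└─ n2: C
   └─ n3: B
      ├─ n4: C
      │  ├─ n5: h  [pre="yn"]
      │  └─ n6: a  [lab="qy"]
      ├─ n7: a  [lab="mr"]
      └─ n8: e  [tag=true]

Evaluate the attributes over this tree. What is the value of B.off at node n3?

1. n1.wid = "wp"  [terminal]
2. n2.fin = 28  [len(b.wid) + 26]
3. n2.idx = -9  [len(b.wid) - 11]
4. n3.val = 28  [28]
5. n3.lim = "zq"  ["zq"]
6. n4.fin = -3  [B.val - 31]
7. n4.idx = 25  [B.val - 3]
8. n5.pre = "yn"  [terminal]
9. n6.lab = "qy"  [terminal]
10. n4.val = 21  [C.idx * -1 + 46]
11. n4.tag = 25  [len(h.pre) + 23]
12. n7.lab = "mr"  [terminal]
13. n8.tag = true  [terminal]
14. n3.off = 16  [C.val - 5]
15. n3.key = true  [e.tag == true]
16. n2.val = 26  [C.idx * 2 + 44]
17. n2.tag = 8  [C.idx + 17]
18. n0.key = 12  [C.tag + C.val - 22]
19. n0.pre = "xwp"  ["x" ++ b.wid]
20. n0.lab = false  [C.tag > 8]
21. n0.depth = 24  [C.val * 2 - 28]

16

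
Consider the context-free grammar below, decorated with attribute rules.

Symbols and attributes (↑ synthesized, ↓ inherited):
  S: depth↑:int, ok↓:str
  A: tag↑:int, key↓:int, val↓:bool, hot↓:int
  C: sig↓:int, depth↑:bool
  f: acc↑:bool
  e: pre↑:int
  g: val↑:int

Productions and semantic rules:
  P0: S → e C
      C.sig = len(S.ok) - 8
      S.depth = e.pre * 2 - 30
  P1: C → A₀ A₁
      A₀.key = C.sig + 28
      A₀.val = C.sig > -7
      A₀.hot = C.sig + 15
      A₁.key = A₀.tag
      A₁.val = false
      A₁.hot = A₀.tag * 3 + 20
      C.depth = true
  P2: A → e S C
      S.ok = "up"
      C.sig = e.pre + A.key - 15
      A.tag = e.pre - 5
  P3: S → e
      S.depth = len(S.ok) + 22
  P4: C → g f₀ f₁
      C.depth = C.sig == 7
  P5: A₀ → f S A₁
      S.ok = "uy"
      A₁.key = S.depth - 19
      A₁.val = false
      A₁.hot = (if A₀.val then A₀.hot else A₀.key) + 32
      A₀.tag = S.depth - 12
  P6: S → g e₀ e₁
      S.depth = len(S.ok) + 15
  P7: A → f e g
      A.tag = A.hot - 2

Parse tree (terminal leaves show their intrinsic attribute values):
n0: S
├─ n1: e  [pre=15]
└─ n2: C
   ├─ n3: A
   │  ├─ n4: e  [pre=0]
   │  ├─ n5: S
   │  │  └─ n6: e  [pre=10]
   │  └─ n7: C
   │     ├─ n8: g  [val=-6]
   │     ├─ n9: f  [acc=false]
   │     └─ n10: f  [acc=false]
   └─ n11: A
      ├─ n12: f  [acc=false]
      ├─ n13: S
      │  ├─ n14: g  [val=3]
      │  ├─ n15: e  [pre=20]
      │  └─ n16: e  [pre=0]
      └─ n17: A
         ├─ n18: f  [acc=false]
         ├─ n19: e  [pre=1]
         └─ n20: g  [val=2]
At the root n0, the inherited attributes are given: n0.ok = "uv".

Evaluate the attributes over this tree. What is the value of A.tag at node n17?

1. n0.ok = "uv"  [given at root]
2. n1.pre = 15  [terminal]
3. n2.sig = -6  [len(S.ok) - 8]
4. n3.key = 22  [C.sig + 28]
5. n3.val = true  [C.sig > -7]
6. n3.hot = 9  [C.sig + 15]
7. n4.pre = 0  [terminal]
8. n5.ok = "up"  ["up"]
9. n6.pre = 10  [terminal]
10. n5.depth = 24  [len(S.ok) + 22]
11. n7.sig = 7  [e.pre + A.key - 15]
12. n8.val = -6  [terminal]
13. n9.acc = false  [terminal]
14. n10.acc = false  [terminal]
15. n7.depth = true  [C.sig == 7]
16. n3.tag = -5  [e.pre - 5]
17. n11.key = -5  [A₀.tag]
18. n11.val = false  [false]
19. n11.hot = 5  [A₀.tag * 3 + 20]
20. n12.acc = false  [terminal]
21. n13.ok = "uy"  ["uy"]
22. n14.val = 3  [terminal]
23. n15.pre = 20  [terminal]
24. n16.pre = 0  [terminal]
25. n13.depth = 17  [len(S.ok) + 15]
26. n17.key = -2  [S.depth - 19]
27. n17.val = false  [false]
28. n17.hot = 27  [(if A₀.val then A₀.hot else A₀.key) + 32]
29. n18.acc = false  [terminal]
30. n19.pre = 1  [terminal]
31. n20.val = 2  [terminal]
32. n17.tag = 25  [A.hot - 2]
33. n11.tag = 5  [S.depth - 12]
34. n2.depth = true  [true]
35. n0.depth = 0  [e.pre * 2 - 30]

25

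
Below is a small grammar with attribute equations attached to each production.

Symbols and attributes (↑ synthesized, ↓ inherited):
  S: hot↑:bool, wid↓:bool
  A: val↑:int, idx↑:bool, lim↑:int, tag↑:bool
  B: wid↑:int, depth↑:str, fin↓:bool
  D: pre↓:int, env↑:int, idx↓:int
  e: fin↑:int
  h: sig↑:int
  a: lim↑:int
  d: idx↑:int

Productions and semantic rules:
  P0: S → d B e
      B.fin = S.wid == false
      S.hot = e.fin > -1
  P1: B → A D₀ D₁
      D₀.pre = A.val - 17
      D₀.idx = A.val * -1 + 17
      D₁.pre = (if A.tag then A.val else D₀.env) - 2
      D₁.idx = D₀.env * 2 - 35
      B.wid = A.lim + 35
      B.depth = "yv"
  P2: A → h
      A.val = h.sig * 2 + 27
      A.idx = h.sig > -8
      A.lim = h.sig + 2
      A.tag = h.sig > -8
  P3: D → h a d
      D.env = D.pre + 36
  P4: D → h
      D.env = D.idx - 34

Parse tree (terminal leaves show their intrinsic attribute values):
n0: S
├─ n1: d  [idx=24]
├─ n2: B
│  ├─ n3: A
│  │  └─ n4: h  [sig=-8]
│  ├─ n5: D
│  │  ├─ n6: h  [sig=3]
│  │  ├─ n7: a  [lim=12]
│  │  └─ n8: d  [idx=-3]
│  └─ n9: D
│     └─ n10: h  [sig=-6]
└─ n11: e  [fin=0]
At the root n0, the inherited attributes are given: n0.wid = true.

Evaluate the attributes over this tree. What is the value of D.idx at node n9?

25

1. n0.wid = true  [given at root]
2. n1.idx = 24  [terminal]
3. n2.fin = false  [S.wid == false]
4. n4.sig = -8  [terminal]
5. n3.val = 11  [h.sig * 2 + 27]
6. n3.idx = false  [h.sig > -8]
7. n3.lim = -6  [h.sig + 2]
8. n3.tag = false  [h.sig > -8]
9. n5.pre = -6  [A.val - 17]
10. n5.idx = 6  [A.val * -1 + 17]
11. n6.sig = 3  [terminal]
12. n7.lim = 12  [terminal]
13. n8.idx = -3  [terminal]
14. n5.env = 30  [D.pre + 36]
15. n9.pre = 28  [(if A.tag then A.val else D₀.env) - 2]
16. n9.idx = 25  [D₀.env * 2 - 35]
17. n10.sig = -6  [terminal]
18. n9.env = -9  [D.idx - 34]
19. n2.wid = 29  [A.lim + 35]
20. n2.depth = "yv"  ["yv"]
21. n11.fin = 0  [terminal]
22. n0.hot = true  [e.fin > -1]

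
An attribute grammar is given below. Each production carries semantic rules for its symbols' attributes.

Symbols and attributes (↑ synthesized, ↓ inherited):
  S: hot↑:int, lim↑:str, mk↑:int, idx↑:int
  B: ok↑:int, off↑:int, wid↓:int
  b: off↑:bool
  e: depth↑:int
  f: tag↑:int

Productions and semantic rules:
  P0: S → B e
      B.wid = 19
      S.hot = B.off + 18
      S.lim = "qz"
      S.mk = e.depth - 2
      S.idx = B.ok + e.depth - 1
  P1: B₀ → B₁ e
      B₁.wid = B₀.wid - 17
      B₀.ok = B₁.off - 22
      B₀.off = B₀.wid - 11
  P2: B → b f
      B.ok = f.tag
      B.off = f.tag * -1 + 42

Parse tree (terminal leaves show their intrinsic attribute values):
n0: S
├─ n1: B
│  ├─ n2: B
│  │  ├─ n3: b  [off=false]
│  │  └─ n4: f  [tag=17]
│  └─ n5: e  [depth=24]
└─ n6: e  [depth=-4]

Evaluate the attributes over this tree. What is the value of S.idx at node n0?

-2

1. n1.wid = 19  [19]
2. n2.wid = 2  [B₀.wid - 17]
3. n3.off = false  [terminal]
4. n4.tag = 17  [terminal]
5. n2.ok = 17  [f.tag]
6. n2.off = 25  [f.tag * -1 + 42]
7. n5.depth = 24  [terminal]
8. n1.ok = 3  [B₁.off - 22]
9. n1.off = 8  [B₀.wid - 11]
10. n6.depth = -4  [terminal]
11. n0.hot = 26  [B.off + 18]
12. n0.lim = "qz"  ["qz"]
13. n0.mk = -6  [e.depth - 2]
14. n0.idx = -2  [B.ok + e.depth - 1]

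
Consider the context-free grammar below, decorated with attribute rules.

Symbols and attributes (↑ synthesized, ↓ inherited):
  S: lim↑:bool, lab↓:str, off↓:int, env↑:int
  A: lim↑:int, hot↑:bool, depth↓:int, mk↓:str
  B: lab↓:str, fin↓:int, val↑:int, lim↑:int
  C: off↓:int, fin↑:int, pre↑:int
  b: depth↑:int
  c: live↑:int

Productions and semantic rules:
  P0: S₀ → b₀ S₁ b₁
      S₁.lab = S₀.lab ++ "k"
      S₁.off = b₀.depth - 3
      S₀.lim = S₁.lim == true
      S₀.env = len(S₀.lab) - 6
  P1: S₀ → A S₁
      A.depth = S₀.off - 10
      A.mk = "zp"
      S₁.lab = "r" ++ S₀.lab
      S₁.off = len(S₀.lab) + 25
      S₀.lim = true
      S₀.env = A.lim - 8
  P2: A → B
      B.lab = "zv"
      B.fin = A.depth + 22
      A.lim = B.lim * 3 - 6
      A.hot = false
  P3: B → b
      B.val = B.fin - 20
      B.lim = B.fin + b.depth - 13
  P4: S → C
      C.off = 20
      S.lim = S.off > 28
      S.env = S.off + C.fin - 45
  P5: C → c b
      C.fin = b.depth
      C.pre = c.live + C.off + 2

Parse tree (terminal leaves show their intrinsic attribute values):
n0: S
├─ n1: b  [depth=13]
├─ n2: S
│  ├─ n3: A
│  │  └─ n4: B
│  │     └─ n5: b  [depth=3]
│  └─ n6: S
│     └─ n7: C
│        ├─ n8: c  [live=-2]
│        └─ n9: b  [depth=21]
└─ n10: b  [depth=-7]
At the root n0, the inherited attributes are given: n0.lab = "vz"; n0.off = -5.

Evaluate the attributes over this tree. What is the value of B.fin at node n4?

22

1. n0.lab = "vz"  [given at root]
2. n0.off = -5  [given at root]
3. n1.depth = 13  [terminal]
4. n2.lab = "vzk"  [S₀.lab ++ "k"]
5. n2.off = 10  [b₀.depth - 3]
6. n3.depth = 0  [S₀.off - 10]
7. n3.mk = "zp"  ["zp"]
8. n4.lab = "zv"  ["zv"]
9. n4.fin = 22  [A.depth + 22]
10. n5.depth = 3  [terminal]
11. n4.val = 2  [B.fin - 20]
12. n4.lim = 12  [B.fin + b.depth - 13]
13. n3.lim = 30  [B.lim * 3 - 6]
14. n3.hot = false  [false]
15. n6.lab = "rvzk"  ["r" ++ S₀.lab]
16. n6.off = 28  [len(S₀.lab) + 25]
17. n7.off = 20  [20]
18. n8.live = -2  [terminal]
19. n9.depth = 21  [terminal]
20. n7.fin = 21  [b.depth]
21. n7.pre = 20  [c.live + C.off + 2]
22. n6.lim = false  [S.off > 28]
23. n6.env = 4  [S.off + C.fin - 45]
24. n2.lim = true  [true]
25. n2.env = 22  [A.lim - 8]
26. n10.depth = -7  [terminal]
27. n0.lim = true  [S₁.lim == true]
28. n0.env = -4  [len(S₀.lab) - 6]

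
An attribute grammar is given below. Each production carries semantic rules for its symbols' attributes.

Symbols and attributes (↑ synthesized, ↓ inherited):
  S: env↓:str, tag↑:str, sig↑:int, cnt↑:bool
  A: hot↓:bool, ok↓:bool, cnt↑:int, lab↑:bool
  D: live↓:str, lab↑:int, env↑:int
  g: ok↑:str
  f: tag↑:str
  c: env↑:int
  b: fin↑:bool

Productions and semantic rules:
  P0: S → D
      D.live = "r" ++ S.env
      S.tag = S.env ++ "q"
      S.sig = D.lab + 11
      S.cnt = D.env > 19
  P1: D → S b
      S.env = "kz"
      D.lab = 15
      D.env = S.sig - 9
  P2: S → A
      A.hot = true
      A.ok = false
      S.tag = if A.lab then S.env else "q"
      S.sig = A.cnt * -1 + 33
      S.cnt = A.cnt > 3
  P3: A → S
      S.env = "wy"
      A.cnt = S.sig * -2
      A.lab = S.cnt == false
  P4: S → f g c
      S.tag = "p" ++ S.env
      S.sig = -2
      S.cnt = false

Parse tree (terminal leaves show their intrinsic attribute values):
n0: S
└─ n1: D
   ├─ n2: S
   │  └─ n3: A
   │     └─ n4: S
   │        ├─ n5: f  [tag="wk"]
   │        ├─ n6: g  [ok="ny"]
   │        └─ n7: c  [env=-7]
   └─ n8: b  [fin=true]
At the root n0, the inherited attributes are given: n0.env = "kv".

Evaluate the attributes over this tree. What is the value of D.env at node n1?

20

1. n0.env = "kv"  [given at root]
2. n1.live = "rkv"  ["r" ++ S.env]
3. n2.env = "kz"  ["kz"]
4. n3.hot = true  [true]
5. n3.ok = false  [false]
6. n4.env = "wy"  ["wy"]
7. n5.tag = "wk"  [terminal]
8. n6.ok = "ny"  [terminal]
9. n7.env = -7  [terminal]
10. n4.tag = "pwy"  ["p" ++ S.env]
11. n4.sig = -2  [-2]
12. n4.cnt = false  [false]
13. n3.cnt = 4  [S.sig * -2]
14. n3.lab = true  [S.cnt == false]
15. n2.tag = "kz"  [if A.lab then S.env else "q"]
16. n2.sig = 29  [A.cnt * -1 + 33]
17. n2.cnt = true  [A.cnt > 3]
18. n8.fin = true  [terminal]
19. n1.lab = 15  [15]
20. n1.env = 20  [S.sig - 9]
21. n0.tag = "kvq"  [S.env ++ "q"]
22. n0.sig = 26  [D.lab + 11]
23. n0.cnt = true  [D.env > 19]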